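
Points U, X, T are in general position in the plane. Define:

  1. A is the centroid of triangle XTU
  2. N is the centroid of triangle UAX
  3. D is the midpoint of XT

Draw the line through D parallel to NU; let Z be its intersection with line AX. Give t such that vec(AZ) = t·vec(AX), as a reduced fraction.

Work in coordinates with U = (0, 0), X = (1, 0), T = (0, 1).
1. A is the centroid of triangle XTU ⇒ A = (1/3, 1/3)
2. N is the centroid of triangle UAX ⇒ N = (4/9, 1/9)
3. D is the midpoint of XT ⇒ D = (1/2, 1/2)
through D parallel to NU: direction (-4/9, -1/9); meets AX at Z = (1/6, 5/12)
Z = A + t·(X−A) with t = -1/4

t = -1/4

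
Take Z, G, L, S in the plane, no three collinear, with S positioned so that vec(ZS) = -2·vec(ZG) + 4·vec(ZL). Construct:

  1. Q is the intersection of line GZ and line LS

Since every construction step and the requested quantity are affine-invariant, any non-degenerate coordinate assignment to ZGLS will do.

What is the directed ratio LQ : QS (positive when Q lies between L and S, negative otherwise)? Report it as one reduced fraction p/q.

Set Z = (0, 0), G = (1, 0), L = (0, 1), S = (-2, 4); any affine frame gives the same invariant.
1. Q is the intersection of line GZ and line LS ⇒ Q = (2/3, 0)
Q = L + t·(S−L) with t = -1/3, so LQ:QS = t:(1−t) = -1/3:4/3

LQ:QS = -1/4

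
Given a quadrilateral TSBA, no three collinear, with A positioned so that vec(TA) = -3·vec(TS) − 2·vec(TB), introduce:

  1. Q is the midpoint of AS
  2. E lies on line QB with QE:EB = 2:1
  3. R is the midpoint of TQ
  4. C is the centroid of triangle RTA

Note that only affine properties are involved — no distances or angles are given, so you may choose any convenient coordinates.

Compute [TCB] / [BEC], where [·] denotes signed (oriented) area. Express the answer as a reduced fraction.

Choose coordinates T = (0, 0), S = (1, 0), B = (0, 1), A = (-3, -2).
1. Q is the midpoint of AS ⇒ Q = (-1, -1)
2. E lies on line QB with QE:EB = 2:1 ⇒ E = (-1/3, 1/3)
3. R is the midpoint of TQ ⇒ R = (-1/2, -1/2)
4. C is the centroid of triangle RTA ⇒ C = (-7/6, -5/6)
2·[TCB] = -7/6, 2·[BEC] = -1/6
[TCB]:[BEC] = -7/6:-1/6 = 7

[TCB]:[BEC] = 7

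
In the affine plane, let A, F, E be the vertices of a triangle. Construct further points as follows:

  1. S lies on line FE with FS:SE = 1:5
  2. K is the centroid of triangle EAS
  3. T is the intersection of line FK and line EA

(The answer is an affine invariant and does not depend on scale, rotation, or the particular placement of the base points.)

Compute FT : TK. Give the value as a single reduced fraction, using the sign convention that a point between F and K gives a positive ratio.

Work in coordinates with A = (0, 0), F = (1, 0), E = (0, 1).
1. S lies on line FE with FS:SE = 1:5 ⇒ S = (5/6, 1/6)
2. K is the centroid of triangle EAS ⇒ K = (5/18, 7/18)
3. T is the intersection of line FK and line EA ⇒ T = (0, 7/13)
T = F + t·(K−F) with t = 18/13, so FT:TK = t:(1−t) = 18/13:-5/13

FT:TK = -18/5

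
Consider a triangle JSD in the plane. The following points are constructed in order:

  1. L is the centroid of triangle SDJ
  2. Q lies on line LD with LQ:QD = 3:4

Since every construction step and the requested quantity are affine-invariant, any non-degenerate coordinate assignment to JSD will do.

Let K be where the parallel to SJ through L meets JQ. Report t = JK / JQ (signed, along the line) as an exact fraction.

Work in coordinates with J = (0, 0), S = (1, 0), D = (0, 1).
1. L is the centroid of triangle SDJ ⇒ L = (1/3, 1/3)
2. Q lies on line LD with LQ:QD = 3:4 ⇒ Q = (4/21, 13/21)
through L parallel to SJ: direction (-1, 0); meets JQ at K = (4/39, 1/3)
K = J + t·(Q−J) with t = 7/13

t = 7/13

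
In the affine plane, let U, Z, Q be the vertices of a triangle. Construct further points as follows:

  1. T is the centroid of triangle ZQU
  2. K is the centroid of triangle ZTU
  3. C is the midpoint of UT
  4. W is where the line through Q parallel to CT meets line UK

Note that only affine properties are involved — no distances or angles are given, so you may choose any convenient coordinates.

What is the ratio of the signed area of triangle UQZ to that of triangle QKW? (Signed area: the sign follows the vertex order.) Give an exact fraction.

Assign U = (0, 0), Z = (1, 0), Q = (0, 1) — the answer is frame-independent, so this choice is without loss of generality.
1. T is the centroid of triangle ZQU ⇒ T = (1/3, 1/3)
2. K is the centroid of triangle ZTU ⇒ K = (4/9, 1/9)
3. C is the midpoint of UT ⇒ C = (1/6, 1/6)
4. W is where the line through Q parallel to CT meets line UK ⇒ W = (-4/3, -1/3)
2·[UQZ] = -1, 2·[QKW] = -16/9
[UQZ]:[QKW] = -1:-16/9 = 9/16

[UQZ]:[QKW] = 9/16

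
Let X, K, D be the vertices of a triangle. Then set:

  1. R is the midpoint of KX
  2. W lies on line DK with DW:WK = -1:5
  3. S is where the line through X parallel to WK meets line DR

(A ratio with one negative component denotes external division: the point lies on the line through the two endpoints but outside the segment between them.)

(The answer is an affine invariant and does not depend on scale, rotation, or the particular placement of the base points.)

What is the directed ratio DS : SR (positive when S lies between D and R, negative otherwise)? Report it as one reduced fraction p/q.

DS:SR = -2

Set X = (0, 0), K = (1, 0), D = (0, 1); any affine frame gives the same invariant.
1. R is the midpoint of KX ⇒ R = (1/2, 0)
2. W lies on line DK with DW:WK = -1:5 ⇒ W = (-1/4, 5/4)
3. S is where the line through X parallel to WK meets line DR ⇒ S = (1, -1)
S = D + t·(R−D) with t = 2, so DS:SR = t:(1−t) = 2:-1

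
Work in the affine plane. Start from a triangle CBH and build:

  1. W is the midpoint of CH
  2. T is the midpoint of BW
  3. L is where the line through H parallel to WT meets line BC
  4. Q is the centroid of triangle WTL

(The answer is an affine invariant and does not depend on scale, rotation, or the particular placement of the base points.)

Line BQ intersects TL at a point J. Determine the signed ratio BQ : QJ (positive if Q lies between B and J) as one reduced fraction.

BQ:QJ = -4

Choose coordinates C = (0, 0), B = (1, 0), H = (0, 1).
1. W is the midpoint of CH ⇒ W = (0, 1/2)
2. T is the midpoint of BW ⇒ T = (1/2, 1/4)
3. L is where the line through H parallel to WT meets line BC ⇒ L = (2, 0)
4. Q is the centroid of triangle WTL ⇒ Q = (5/6, 1/4)
line BQ meets TL at J = (7/8, 3/16)
Q = B + t·(J−B) with t = 4/3, so BQ:QJ = 4/3:-1/3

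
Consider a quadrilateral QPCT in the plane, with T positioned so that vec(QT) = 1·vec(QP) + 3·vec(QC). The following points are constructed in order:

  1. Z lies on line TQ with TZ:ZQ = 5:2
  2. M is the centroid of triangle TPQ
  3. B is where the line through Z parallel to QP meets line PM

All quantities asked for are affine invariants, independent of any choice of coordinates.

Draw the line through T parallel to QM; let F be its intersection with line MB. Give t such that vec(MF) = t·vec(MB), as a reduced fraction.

Work in coordinates with Q = (0, 0), P = (1, 0), C = (0, 1), T = (1, 3).
1. Z lies on line TQ with TZ:ZQ = 5:2 ⇒ Z = (2/7, 6/7)
2. M is the centroid of triangle TPQ ⇒ M = (2/3, 1)
3. B is where the line through Z parallel to QP meets line PM ⇒ B = (5/7, 6/7)
through T parallel to QM: direction (2/3, 1); meets MB at F = (1/3, 2)
F = M + t·(B−M) with t = -7

t = -7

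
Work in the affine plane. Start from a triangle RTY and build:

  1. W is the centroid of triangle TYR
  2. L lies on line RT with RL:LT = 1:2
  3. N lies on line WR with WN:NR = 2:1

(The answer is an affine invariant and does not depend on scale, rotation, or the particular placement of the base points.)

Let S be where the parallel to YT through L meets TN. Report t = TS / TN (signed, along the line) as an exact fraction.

Choose coordinates R = (0, 0), T = (1, 0), Y = (0, 1).
1. W is the centroid of triangle TYR ⇒ W = (1/3, 1/3)
2. L lies on line RT with RL:LT = 1:2 ⇒ L = (1/3, 0)
3. N lies on line WR with WN:NR = 2:1 ⇒ N = (1/9, 1/9)
through L parallel to YT: direction (1, -1); meets TN at S = (5/21, 2/21)
S = T + t·(N−T) with t = 6/7

t = 6/7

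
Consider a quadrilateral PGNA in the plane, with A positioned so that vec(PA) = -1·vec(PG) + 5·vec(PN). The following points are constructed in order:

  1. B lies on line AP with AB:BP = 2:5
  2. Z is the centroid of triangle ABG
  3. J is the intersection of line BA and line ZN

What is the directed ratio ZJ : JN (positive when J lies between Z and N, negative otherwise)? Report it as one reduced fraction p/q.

Work in coordinates with P = (0, 0), G = (1, 0), N = (0, 1), A = (-1, 5).
1. B lies on line AP with AB:BP = 2:5 ⇒ B = (-5/7, 25/7)
2. Z is the centroid of triangle ABG ⇒ Z = (-5/21, 20/7)
3. J is the intersection of line BA and line ZN ⇒ J = (5/14, -25/14)
J = Z + t·(N−Z) with t = 5/2, so ZJ:JN = t:(1−t) = 5/2:-3/2

ZJ:JN = -5/3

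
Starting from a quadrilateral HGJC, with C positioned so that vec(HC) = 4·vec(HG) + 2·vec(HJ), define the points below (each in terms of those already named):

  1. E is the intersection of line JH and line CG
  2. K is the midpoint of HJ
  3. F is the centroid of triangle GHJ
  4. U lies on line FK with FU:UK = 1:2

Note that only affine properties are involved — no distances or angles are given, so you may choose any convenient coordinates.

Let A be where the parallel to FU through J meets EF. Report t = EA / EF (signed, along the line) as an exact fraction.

t = 10/7

Choose coordinates H = (0, 0), G = (1, 0), J = (0, 1), C = (4, 2).
1. E is the intersection of line JH and line CG ⇒ E = (0, -2/3)
2. K is the midpoint of HJ ⇒ K = (0, 1/2)
3. F is the centroid of triangle GHJ ⇒ F = (1/3, 1/3)
4. U lies on line FK with FU:UK = 1:2 ⇒ U = (2/9, 7/18)
through J parallel to FU: direction (-1/9, 1/18); meets EF at A = (10/21, 16/21)
A = E + t·(F−E) with t = 10/7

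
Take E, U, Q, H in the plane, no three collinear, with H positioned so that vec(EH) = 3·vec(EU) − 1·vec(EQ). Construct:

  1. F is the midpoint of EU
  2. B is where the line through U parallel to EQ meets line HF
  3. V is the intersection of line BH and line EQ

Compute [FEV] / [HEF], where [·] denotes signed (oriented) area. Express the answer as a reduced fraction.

Work in coordinates with E = (0, 0), U = (1, 0), Q = (0, 1), H = (3, -1).
1. F is the midpoint of EU ⇒ F = (1/2, 0)
2. B is where the line through U parallel to EQ meets line HF ⇒ B = (1, -1/5)
3. V is the intersection of line BH and line EQ ⇒ V = (0, 1/5)
2·[FEV] = -1/10, 2·[HEF] = -1/2
[FEV]:[HEF] = -1/10:-1/2 = 1/5

[FEV]:[HEF] = 1/5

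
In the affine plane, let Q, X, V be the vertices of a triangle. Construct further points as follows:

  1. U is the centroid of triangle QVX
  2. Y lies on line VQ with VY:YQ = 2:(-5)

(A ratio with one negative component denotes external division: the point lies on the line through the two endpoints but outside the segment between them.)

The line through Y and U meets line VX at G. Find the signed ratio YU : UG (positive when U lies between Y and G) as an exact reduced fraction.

Assign Q = (0, 0), X = (1, 0), V = (0, 1) — the answer is frame-independent, so this choice is without loss of generality.
1. U is the centroid of triangle QVX ⇒ U = (1/3, 1/3)
2. Y lies on line VQ with VY:YQ = 2:(-5) ⇒ Y = (0, 5/3)
line YU meets VX at G = (2/9, 7/9)
U = Y + t·(G−Y) with t = 3/2, so YU:UG = 3/2:-1/2

YU:UG = -3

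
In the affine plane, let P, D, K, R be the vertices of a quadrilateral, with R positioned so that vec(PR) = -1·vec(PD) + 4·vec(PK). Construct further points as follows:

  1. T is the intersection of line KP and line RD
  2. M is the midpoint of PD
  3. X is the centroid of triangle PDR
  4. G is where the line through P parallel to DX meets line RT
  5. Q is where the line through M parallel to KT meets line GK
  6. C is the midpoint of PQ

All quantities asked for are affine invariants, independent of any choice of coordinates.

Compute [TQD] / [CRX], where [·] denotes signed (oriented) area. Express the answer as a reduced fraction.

[TQD]:[CRX] = -10/7

Choose coordinates P = (0, 0), D = (1, 0), K = (0, 1), R = (-1, 4).
1. T is the intersection of line KP and line RD ⇒ T = (0, 2)
2. M is the midpoint of PD ⇒ M = (1/2, 0)
3. X is the centroid of triangle PDR ⇒ X = (0, 4/3)
4. G is where the line through P parallel to DX meets line RT ⇒ G = (3, -4)
5. Q is where the line through M parallel to KT meets line GK ⇒ Q = (1/2, 1/6)
6. C is the midpoint of PQ ⇒ C = (1/4, 1/12)
2·[TQD] = 5/6, 2·[CRX] = -7/12
[TQD]:[CRX] = 5/6:-7/12 = -10/7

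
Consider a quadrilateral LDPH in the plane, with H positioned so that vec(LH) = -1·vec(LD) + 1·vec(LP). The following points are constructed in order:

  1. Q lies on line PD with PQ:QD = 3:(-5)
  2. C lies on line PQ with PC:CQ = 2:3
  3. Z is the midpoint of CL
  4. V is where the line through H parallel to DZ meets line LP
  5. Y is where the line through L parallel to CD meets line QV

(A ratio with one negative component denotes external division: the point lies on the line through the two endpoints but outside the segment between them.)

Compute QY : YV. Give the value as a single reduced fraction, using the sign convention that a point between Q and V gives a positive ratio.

Set L = (0, 0), D = (1, 0), P = (0, 1), H = (-1, 1); any affine frame gives the same invariant.
1. Q lies on line PD with PQ:QD = 3:(-5) ⇒ Q = (-3/2, 5/2)
2. C lies on line PQ with PC:CQ = 2:3 ⇒ C = (-3/5, 8/5)
3. Z is the midpoint of CL ⇒ Z = (-3/10, 4/5)
4. V is where the line through H parallel to DZ meets line LP ⇒ V = (0, 5/13)
5. Y is where the line through L parallel to CD meets line QV ⇒ Y = (15/16, -15/16)
Y = Q + t·(V−Q) with t = 13/8, so QY:YV = t:(1−t) = 13/8:-5/8

QY:YV = -13/5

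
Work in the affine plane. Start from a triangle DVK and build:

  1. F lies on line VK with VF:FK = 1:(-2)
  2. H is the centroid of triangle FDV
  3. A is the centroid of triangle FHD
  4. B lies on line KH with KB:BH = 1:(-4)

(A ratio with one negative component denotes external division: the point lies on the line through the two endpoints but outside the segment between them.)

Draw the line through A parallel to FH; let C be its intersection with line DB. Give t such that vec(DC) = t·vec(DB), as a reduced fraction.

Set D = (0, 0), V = (1, 0), K = (0, 1); any affine frame gives the same invariant.
1. F lies on line VK with VF:FK = 1:(-2) ⇒ F = (2, -1)
2. H is the centroid of triangle FDV ⇒ H = (1, -1/3)
3. A is the centroid of triangle FHD ⇒ A = (1, -4/9)
4. B lies on line KH with KB:BH = 1:(-4) ⇒ B = (-1/3, 13/9)
through A parallel to FH: direction (-1, 2/3); meets DB at C = (-2/33, 26/99)
C = D + t·(B−D) with t = 2/11

t = 2/11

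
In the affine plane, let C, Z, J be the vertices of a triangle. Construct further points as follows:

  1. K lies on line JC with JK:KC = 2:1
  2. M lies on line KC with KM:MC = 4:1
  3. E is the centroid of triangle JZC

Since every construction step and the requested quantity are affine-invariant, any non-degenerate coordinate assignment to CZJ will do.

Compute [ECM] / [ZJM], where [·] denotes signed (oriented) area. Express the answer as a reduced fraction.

Assign C = (0, 0), Z = (1, 0), J = (0, 1) — the answer is frame-independent, so this choice is without loss of generality.
1. K lies on line JC with JK:KC = 2:1 ⇒ K = (0, 1/3)
2. M lies on line KC with KM:MC = 4:1 ⇒ M = (0, 1/15)
3. E is the centroid of triangle JZC ⇒ E = (1/3, 1/3)
2·[ECM] = -1/45, 2·[ZJM] = 14/15
[ECM]:[ZJM] = -1/45:14/15 = -1/42

[ECM]:[ZJM] = -1/42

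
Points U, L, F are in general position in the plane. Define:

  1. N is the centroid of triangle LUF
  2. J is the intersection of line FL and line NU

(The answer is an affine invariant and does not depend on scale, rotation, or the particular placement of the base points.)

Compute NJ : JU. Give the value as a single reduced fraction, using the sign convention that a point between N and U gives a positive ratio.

NJ:JU = -1/3

Choose coordinates U = (0, 0), L = (1, 0), F = (0, 1).
1. N is the centroid of triangle LUF ⇒ N = (1/3, 1/3)
2. J is the intersection of line FL and line NU ⇒ J = (1/2, 1/2)
J = N + t·(U−N) with t = -1/2, so NJ:JU = t:(1−t) = -1/2:3/2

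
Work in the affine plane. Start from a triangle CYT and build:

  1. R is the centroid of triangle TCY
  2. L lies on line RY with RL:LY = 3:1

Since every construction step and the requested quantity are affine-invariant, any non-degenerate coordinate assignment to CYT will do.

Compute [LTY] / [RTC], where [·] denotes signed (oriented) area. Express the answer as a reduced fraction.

[LTY]:[RTC] = -1/4

Assign C = (0, 0), Y = (1, 0), T = (0, 1) — the answer is frame-independent, so this choice is without loss of generality.
1. R is the centroid of triangle TCY ⇒ R = (1/3, 1/3)
2. L lies on line RY with RL:LY = 3:1 ⇒ L = (5/6, 1/12)
2·[LTY] = -1/12, 2·[RTC] = 1/3
[LTY]:[RTC] = -1/12:1/3 = -1/4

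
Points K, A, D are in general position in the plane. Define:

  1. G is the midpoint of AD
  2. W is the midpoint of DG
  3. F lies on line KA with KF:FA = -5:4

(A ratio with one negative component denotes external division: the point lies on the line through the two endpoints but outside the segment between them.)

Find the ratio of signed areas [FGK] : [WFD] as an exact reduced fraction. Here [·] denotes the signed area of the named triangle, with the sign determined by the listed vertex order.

[FGK]:[WFD] = 5/2

Assign K = (0, 0), A = (1, 0), D = (0, 1) — the answer is frame-independent, so this choice is without loss of generality.
1. G is the midpoint of AD ⇒ G = (1/2, 1/2)
2. W is the midpoint of DG ⇒ W = (1/4, 3/4)
3. F lies on line KA with KF:FA = -5:4 ⇒ F = (5, 0)
2·[FGK] = 5/2, 2·[WFD] = 1
[FGK]:[WFD] = 5/2:1 = 5/2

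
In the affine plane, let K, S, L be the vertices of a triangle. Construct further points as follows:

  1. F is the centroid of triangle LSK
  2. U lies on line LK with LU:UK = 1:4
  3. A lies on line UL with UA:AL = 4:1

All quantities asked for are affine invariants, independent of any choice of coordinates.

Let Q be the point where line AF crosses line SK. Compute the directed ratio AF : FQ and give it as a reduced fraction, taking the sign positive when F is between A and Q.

AF:FQ = 47/25

Work in coordinates with K = (0, 0), S = (1, 0), L = (0, 1).
1. F is the centroid of triangle LSK ⇒ F = (1/3, 1/3)
2. U lies on line LK with LU:UK = 1:4 ⇒ U = (0, 4/5)
3. A lies on line UL with UA:AL = 4:1 ⇒ A = (0, 24/25)
line AF meets SK at Q = (24/47, 0)
F = A + t·(Q−A) with t = 47/72, so AF:FQ = 47/72:25/72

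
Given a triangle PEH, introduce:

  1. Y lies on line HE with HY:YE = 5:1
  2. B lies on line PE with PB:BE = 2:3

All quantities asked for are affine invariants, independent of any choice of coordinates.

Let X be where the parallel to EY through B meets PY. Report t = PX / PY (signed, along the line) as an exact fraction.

t = 2/5

Assign P = (0, 0), E = (1, 0), H = (0, 1) — the answer is frame-independent, so this choice is without loss of generality.
1. Y lies on line HE with HY:YE = 5:1 ⇒ Y = (5/6, 1/6)
2. B lies on line PE with PB:BE = 2:3 ⇒ B = (2/5, 0)
through B parallel to EY: direction (-1/6, 1/6); meets PY at X = (1/3, 1/15)
X = P + t·(Y−P) with t = 2/5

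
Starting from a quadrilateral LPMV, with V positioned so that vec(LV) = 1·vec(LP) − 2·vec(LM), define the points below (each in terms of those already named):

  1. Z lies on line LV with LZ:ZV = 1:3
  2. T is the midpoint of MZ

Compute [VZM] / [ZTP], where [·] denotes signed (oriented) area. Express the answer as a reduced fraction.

[VZM]:[ZTP] = 6/5

Choose coordinates L = (0, 0), P = (1, 0), M = (0, 1), V = (1, -2).
1. Z lies on line LV with LZ:ZV = 1:3 ⇒ Z = (1/4, -1/2)
2. T is the midpoint of MZ ⇒ T = (1/8, 1/4)
2·[VZM] = -3/4, 2·[ZTP] = -5/8
[VZM]:[ZTP] = -3/4:-5/8 = 6/5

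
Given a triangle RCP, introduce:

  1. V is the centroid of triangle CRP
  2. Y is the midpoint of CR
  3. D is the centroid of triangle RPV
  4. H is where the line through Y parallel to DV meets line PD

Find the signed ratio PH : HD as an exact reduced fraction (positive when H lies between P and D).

Choose coordinates R = (0, 0), C = (1, 0), P = (0, 1).
1. V is the centroid of triangle CRP ⇒ V = (1/3, 1/3)
2. Y is the midpoint of CR ⇒ Y = (1/2, 0)
3. D is the centroid of triangle RPV ⇒ D = (1/9, 4/9)
4. H is where the line through Y parallel to DV meets line PD ⇒ H = (1/6, 1/6)
H = P + t·(D−P) with t = 3/2, so PH:HD = t:(1−t) = 3/2:-1/2

PH:HD = -3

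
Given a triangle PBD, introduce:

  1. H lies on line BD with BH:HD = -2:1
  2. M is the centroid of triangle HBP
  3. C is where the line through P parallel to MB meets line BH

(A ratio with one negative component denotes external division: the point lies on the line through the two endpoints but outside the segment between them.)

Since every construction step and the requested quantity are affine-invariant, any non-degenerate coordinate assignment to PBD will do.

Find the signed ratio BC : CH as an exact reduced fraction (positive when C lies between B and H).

BC:CH = -1/2

Work in coordinates with P = (0, 0), B = (1, 0), D = (0, 1).
1. H lies on line BD with BH:HD = -2:1 ⇒ H = (-1, 2)
2. M is the centroid of triangle HBP ⇒ M = (0, 2/3)
3. C is where the line through P parallel to MB meets line BH ⇒ C = (3, -2)
C = B + t·(H−B) with t = -1, so BC:CH = t:(1−t) = -1:2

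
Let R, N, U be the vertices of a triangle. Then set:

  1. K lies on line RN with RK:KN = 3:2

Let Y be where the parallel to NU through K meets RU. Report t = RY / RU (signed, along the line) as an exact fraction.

Work in coordinates with R = (0, 0), N = (1, 0), U = (0, 1).
1. K lies on line RN with RK:KN = 3:2 ⇒ K = (3/5, 0)
through K parallel to NU: direction (-1, 1); meets RU at Y = (0, 3/5)
Y = R + t·(U−R) with t = 3/5

t = 3/5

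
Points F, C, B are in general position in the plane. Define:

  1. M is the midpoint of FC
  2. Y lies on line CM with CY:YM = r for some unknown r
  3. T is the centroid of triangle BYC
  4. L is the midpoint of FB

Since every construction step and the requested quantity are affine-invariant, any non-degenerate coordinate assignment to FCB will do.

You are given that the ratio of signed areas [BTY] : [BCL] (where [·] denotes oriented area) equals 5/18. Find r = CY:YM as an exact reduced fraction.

Assign F = (0, 0), C = (1, 0), B = (0, 1) — the answer is frame-independent, so this choice is without loss of generality.
1. M is the midpoint of FC ⇒ M = (1/2, 0)
2. With CY:YM = r, write λ = r/(r+1) so Y = C + λ·(M−C); Y is affine-linear in λ
3. T is the centroid of triangle BYC ⇒ T is an affine combination of earlier points and hence also affine-linear in λ
4. L is the midpoint of FB ⇒ L = (0, 1/2)
Every point depending on Y is an affine combination of Y and λ-independent points, so each such coordinate is linear in λ; the λ² term in each signed area is a multiple of (M−C)×(M−C) = 0, so 2·[BTY] and 2·[BCL] are each linear in λ. Evaluating at λ=0 and λ=1:
  2·[BTY] = -1/6·λ,   2·[BCL] = -1/2
So [BTY]:[BCL] = (-1/6·λ) / (-1/2). Setting this equal to 5/18:
  -1/6·λ = 5/18·(-1/2)  ⇒  λ = 5/6
Then r = λ/(1−λ) = (5/6)/(1/6) = 5. Check: with r = 5, Y = (7/12, 0) and [BTY]:[BCL] = 5/18 as required.

r = 5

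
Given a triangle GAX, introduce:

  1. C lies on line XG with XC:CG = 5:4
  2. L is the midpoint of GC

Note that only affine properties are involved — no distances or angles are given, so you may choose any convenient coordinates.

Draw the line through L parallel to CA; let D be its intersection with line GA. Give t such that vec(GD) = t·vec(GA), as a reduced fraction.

Choose coordinates G = (0, 0), A = (1, 0), X = (0, 1).
1. C lies on line XG with XC:CG = 5:4 ⇒ C = (0, 4/9)
2. L is the midpoint of GC ⇒ L = (0, 2/9)
through L parallel to CA: direction (1, -4/9); meets GA at D = (1/2, 0)
D = G + t·(A−G) with t = 1/2

t = 1/2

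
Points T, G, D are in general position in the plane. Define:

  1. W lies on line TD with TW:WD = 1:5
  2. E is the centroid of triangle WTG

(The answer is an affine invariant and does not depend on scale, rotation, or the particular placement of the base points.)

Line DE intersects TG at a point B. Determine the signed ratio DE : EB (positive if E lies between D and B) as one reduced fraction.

DE:EB = 17

Choose coordinates T = (0, 0), G = (1, 0), D = (0, 1).
1. W lies on line TD with TW:WD = 1:5 ⇒ W = (0, 1/6)
2. E is the centroid of triangle WTG ⇒ E = (1/3, 1/18)
line DE meets TG at B = (6/17, 0)
E = D + t·(B−D) with t = 17/18, so DE:EB = 17/18:1/18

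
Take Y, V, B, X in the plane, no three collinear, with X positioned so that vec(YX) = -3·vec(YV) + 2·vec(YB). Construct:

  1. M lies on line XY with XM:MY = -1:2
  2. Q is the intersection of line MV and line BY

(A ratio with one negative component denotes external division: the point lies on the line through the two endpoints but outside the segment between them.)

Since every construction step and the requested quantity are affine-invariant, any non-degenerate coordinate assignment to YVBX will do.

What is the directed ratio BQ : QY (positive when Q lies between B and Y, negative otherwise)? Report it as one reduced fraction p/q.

BQ:QY = 3/4

Set Y = (0, 0), V = (1, 0), B = (0, 1), X = (-3, 2); any affine frame gives the same invariant.
1. M lies on line XY with XM:MY = -1:2 ⇒ M = (-6, 4)
2. Q is the intersection of line MV and line BY ⇒ Q = (0, 4/7)
Q = B + t·(Y−B) with t = 3/7, so BQ:QY = t:(1−t) = 3/7:4/7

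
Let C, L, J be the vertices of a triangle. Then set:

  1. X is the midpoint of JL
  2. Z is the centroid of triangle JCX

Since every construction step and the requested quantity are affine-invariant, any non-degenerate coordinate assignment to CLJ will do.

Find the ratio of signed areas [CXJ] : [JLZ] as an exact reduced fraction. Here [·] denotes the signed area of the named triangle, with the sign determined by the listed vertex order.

[CXJ]:[JLZ] = -3/2

Work in coordinates with C = (0, 0), L = (1, 0), J = (0, 1).
1. X is the midpoint of JL ⇒ X = (1/2, 1/2)
2. Z is the centroid of triangle JCX ⇒ Z = (1/6, 1/2)
2·[CXJ] = 1/2, 2·[JLZ] = -1/3
[CXJ]:[JLZ] = 1/2:-1/3 = -3/2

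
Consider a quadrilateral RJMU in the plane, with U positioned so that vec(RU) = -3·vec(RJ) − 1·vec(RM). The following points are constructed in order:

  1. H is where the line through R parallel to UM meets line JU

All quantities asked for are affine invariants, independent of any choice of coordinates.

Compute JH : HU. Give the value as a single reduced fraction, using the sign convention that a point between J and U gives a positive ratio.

JH:HU = 2/3

Work in coordinates with R = (0, 0), J = (1, 0), M = (0, 1), U = (-3, -1).
1. H is where the line through R parallel to UM meets line JU ⇒ H = (-3/5, -2/5)
H = J + t·(U−J) with t = 2/5, so JH:HU = t:(1−t) = 2/5:3/5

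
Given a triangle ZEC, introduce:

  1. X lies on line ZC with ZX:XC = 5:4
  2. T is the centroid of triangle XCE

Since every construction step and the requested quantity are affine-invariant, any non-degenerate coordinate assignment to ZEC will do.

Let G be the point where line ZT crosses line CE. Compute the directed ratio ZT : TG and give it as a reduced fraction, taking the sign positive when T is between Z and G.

Set Z = (0, 0), E = (1, 0), C = (0, 1); any affine frame gives the same invariant.
1. X lies on line ZC with ZX:XC = 5:4 ⇒ X = (0, 5/9)
2. T is the centroid of triangle XCE ⇒ T = (1/3, 14/27)
line ZT meets CE at G = (9/23, 14/23)
T = Z + t·(G−Z) with t = 23/27, so ZT:TG = 23/27:4/27

ZT:TG = 23/4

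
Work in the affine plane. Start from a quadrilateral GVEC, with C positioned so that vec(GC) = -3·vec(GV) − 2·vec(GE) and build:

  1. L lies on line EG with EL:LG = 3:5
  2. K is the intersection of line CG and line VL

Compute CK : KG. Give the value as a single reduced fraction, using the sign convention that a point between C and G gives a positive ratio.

Set G = (0, 0), V = (1, 0), E = (0, 1), C = (-3, -2); any affine frame gives the same invariant.
1. L lies on line EG with EL:LG = 3:5 ⇒ L = (0, 5/8)
2. K is the intersection of line CG and line VL ⇒ K = (15/31, 10/31)
K = C + t·(G−C) with t = 36/31, so CK:KG = t:(1−t) = 36/31:-5/31

CK:KG = -36/5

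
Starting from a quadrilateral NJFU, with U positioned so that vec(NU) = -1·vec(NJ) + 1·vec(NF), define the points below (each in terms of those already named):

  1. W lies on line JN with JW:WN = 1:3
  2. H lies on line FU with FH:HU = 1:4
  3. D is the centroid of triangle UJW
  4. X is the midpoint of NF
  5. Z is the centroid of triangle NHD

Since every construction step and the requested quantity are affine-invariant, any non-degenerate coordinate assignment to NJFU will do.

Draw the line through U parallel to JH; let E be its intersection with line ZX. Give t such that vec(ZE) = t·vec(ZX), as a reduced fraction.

Work in coordinates with N = (0, 0), J = (1, 0), F = (0, 1), U = (-1, 1).
1. W lies on line JN with JW:WN = 1:3 ⇒ W = (3/4, 0)
2. H lies on line FU with FH:HU = 1:4 ⇒ H = (-1/5, 1)
3. D is the centroid of triangle UJW ⇒ D = (1/4, 1/3)
4. X is the midpoint of NF ⇒ X = (0, 1/2)
5. Z is the centroid of triangle NHD ⇒ Z = (1/60, 4/9)
through U parallel to JH: direction (-6/5, 1); meets ZX at E = (2/15, 1/18)
E = Z + t·(X−Z) with t = -7

t = -7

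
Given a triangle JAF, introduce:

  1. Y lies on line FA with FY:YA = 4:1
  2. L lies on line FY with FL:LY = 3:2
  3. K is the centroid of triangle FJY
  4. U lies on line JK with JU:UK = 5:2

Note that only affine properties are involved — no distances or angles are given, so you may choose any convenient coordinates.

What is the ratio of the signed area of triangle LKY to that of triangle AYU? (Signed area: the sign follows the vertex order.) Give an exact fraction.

[LKY]:[AYU] = 56/55

Choose coordinates J = (0, 0), A = (1, 0), F = (0, 1).
1. Y lies on line FA with FY:YA = 4:1 ⇒ Y = (4/5, 1/5)
2. L lies on line FY with FL:LY = 3:2 ⇒ L = (12/25, 13/25)
3. K is the centroid of triangle FJY ⇒ K = (4/15, 2/5)
4. U lies on line JK with JU:UK = 5:2 ⇒ U = (4/21, 2/7)
2·[LKY] = 8/75, 2·[AYU] = 11/105
[LKY]:[AYU] = 8/75:11/105 = 56/55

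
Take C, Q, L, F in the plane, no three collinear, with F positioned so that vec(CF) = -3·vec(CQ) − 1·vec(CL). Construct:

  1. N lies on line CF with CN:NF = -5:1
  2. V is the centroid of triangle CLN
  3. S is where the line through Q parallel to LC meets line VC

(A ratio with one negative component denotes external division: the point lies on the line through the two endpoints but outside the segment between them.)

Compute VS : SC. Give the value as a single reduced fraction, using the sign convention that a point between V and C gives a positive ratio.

VS:SC = -9/4

Set C = (0, 0), Q = (1, 0), L = (0, 1), F = (-3, -1); any affine frame gives the same invariant.
1. N lies on line CF with CN:NF = -5:1 ⇒ N = (-15/4, -5/4)
2. V is the centroid of triangle CLN ⇒ V = (-5/4, -1/12)
3. S is where the line through Q parallel to LC meets line VC ⇒ S = (1, 1/15)
S = V + t·(C−V) with t = 9/5, so VS:SC = t:(1−t) = 9/5:-4/5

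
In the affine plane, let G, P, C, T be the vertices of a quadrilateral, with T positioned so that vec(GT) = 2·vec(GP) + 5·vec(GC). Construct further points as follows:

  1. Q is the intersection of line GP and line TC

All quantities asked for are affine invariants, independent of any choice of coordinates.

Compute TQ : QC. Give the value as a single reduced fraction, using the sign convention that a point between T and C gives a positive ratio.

Work in coordinates with G = (0, 0), P = (1, 0), C = (0, 1), T = (2, 5).
1. Q is the intersection of line GP and line TC ⇒ Q = (-1/2, 0)
Q = T + t·(C−T) with t = 5/4, so TQ:QC = t:(1−t) = 5/4:-1/4

TQ:QC = -5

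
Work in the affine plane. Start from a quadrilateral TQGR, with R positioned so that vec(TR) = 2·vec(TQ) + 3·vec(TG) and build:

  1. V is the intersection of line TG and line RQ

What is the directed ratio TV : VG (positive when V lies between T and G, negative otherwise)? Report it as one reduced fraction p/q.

Choose coordinates T = (0, 0), Q = (1, 0), G = (0, 1), R = (2, 3).
1. V is the intersection of line TG and line RQ ⇒ V = (0, -3)
V = T + t·(G−T) with t = -3, so TV:VG = t:(1−t) = -3:4

TV:VG = -3/4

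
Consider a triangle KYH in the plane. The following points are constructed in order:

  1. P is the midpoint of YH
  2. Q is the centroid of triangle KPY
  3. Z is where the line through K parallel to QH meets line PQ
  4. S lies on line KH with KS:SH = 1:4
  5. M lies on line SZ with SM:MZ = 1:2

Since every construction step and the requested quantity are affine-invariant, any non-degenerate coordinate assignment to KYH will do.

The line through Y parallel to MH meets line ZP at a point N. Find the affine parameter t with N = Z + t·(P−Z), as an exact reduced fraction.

Set K = (0, 0), Y = (1, 0), H = (0, 1); any affine frame gives the same invariant.
1. P is the midpoint of YH ⇒ P = (1/2, 1/2)
2. Q is the centroid of triangle KPY ⇒ Q = (1/2, 1/6)
3. Z is where the line through K parallel to QH meets line PQ ⇒ Z = (1/2, -5/6)
4. S lies on line KH with KS:SH = 1:4 ⇒ S = (0, 1/5)
5. M lies on line SZ with SM:MZ = 1:2 ⇒ M = (1/6, -13/90)
through Y parallel to MH: direction (-1/6, 103/90); meets ZP at N = (1/2, 103/30)
N = Z + t·(P−Z) with t = 16/5

t = 16/5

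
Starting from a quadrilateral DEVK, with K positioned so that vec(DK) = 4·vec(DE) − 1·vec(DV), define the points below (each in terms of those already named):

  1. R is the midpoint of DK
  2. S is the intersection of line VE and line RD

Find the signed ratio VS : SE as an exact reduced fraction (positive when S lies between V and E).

VS:SE = -4

Assign D = (0, 0), E = (1, 0), V = (0, 1), K = (4, -1) — the answer is frame-independent, so this choice is without loss of generality.
1. R is the midpoint of DK ⇒ R = (2, -1/2)
2. S is the intersection of line VE and line RD ⇒ S = (4/3, -1/3)
S = V + t·(E−V) with t = 4/3, so VS:SE = t:(1−t) = 4/3:-1/3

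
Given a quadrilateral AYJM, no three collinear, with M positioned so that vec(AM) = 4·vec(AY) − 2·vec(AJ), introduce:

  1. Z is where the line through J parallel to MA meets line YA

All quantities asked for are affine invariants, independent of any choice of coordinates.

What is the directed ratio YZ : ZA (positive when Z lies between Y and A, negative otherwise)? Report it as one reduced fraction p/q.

YZ:ZA = -1/2

Assign A = (0, 0), Y = (1, 0), J = (0, 1), M = (4, -2) — the answer is frame-independent, so this choice is without loss of generality.
1. Z is where the line through J parallel to MA meets line YA ⇒ Z = (2, 0)
Z = Y + t·(A−Y) with t = -1, so YZ:ZA = t:(1−t) = -1:2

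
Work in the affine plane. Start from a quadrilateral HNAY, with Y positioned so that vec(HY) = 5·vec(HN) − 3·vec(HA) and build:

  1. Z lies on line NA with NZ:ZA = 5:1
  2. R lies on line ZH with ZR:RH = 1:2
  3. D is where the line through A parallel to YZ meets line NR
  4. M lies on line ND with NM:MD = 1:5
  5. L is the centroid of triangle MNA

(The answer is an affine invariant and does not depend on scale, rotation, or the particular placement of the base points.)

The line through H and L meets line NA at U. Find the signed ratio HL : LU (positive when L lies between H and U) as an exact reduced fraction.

Choose coordinates H = (0, 0), N = (1, 0), A = (0, 1), Y = (5, -3).
1. Z lies on line NA with NZ:ZA = 5:1 ⇒ Z = (1/6, 5/6)
2. R lies on line ZH with ZR:RH = 1:2 ⇒ R = (1/9, 5/9)
3. D is where the line through A parallel to YZ meets line NR ⇒ D = (29/13, -10/13)
4. M lies on line ND with NM:MD = 1:5 ⇒ M = (47/39, -5/39)
5. L is the centroid of triangle MNA ⇒ L = (86/117, 34/117)
line HL meets NA at U = (43/60, 17/60)
L = H + t·(U−H) with t = 40/39, so HL:LU = 40/39:-1/39

HL:LU = -40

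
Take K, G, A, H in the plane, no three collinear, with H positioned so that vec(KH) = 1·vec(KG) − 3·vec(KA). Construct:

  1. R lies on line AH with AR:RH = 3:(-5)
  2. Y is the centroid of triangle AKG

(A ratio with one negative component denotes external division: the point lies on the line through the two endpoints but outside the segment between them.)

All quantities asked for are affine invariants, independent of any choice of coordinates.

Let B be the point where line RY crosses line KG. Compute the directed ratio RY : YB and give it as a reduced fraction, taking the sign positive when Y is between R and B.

RY:YB = 20

Assign K = (0, 0), G = (1, 0), A = (0, 1), H = (1, -3) — the answer is frame-independent, so this choice is without loss of generality.
1. R lies on line AH with AR:RH = 3:(-5) ⇒ R = (-3/2, 7)
2. Y is the centroid of triangle AKG ⇒ Y = (1/3, 1/3)
line RY meets KG at B = (17/40, 0)
Y = R + t·(B−R) with t = 20/21, so RY:YB = 20/21:1/21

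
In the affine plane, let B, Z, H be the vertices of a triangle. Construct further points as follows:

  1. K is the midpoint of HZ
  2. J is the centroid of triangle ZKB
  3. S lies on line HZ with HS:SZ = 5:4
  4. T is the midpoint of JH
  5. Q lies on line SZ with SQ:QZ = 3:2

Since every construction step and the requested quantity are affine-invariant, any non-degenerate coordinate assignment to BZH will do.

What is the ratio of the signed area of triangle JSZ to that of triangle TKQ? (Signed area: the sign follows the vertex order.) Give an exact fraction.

[JSZ]:[TKQ] = 80/29

Assign B = (0, 0), Z = (1, 0), H = (0, 1) — the answer is frame-independent, so this choice is without loss of generality.
1. K is the midpoint of HZ ⇒ K = (1/2, 1/2)
2. J is the centroid of triangle ZKB ⇒ J = (1/2, 1/6)
3. S lies on line HZ with HS:SZ = 5:4 ⇒ S = (5/9, 4/9)
4. T is the midpoint of JH ⇒ T = (1/4, 7/12)
5. Q lies on line SZ with SQ:QZ = 3:2 ⇒ Q = (37/45, 8/45)
2·[JSZ] = -4/27, 2·[TKQ] = -29/540
[JSZ]:[TKQ] = -4/27:-29/540 = 80/29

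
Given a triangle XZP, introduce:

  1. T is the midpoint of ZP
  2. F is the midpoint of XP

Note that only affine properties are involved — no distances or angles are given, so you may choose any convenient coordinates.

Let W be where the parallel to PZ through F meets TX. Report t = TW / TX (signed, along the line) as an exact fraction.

Set X = (0, 0), Z = (1, 0), P = (0, 1); any affine frame gives the same invariant.
1. T is the midpoint of ZP ⇒ T = (1/2, 1/2)
2. F is the midpoint of XP ⇒ F = (0, 1/2)
through F parallel to PZ: direction (1, -1); meets TX at W = (1/4, 1/4)
W = T + t·(X−T) with t = 1/2

t = 1/2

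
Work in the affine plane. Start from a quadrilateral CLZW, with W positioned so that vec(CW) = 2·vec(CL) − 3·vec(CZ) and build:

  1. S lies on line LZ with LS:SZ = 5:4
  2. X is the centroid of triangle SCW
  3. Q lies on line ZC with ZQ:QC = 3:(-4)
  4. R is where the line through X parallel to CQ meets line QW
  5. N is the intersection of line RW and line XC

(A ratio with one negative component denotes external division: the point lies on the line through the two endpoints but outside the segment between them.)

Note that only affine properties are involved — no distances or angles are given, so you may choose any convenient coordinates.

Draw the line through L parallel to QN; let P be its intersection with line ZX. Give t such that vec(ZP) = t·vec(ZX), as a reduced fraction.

t = 135/56

Work in coordinates with C = (0, 0), L = (1, 0), Z = (0, 1), W = (2, -3).
1. S lies on line LZ with LS:SZ = 5:4 ⇒ S = (4/9, 5/9)
2. X is the centroid of triangle SCW ⇒ X = (22/27, -22/27)
3. Q lies on line ZC with ZQ:QC = 3:(-4) ⇒ Q = (0, 4)
4. R is where the line through X parallel to CQ meets line QW ⇒ R = (22/27, 31/27)
5. N is the intersection of line RW and line XC ⇒ N = (8/5, -8/5)
through L parallel to QN: direction (8/5, -28/5); meets ZX at P = (55/28, -27/8)
P = Z + t·(X−Z) with t = 135/56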